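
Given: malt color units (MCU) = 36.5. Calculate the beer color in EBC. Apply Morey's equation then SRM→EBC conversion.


SRM = 1.4922·MCU^0.6859;  EBC = SRM·1.97
SRM = 1.4922·36.5^0.6859 = 17.5956
EBC = 17.5956·1.97

34.6633 EBC


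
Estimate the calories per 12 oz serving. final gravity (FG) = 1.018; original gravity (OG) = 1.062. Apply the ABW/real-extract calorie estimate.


ABW = (OG−FG)·131.25·0.79/FG;  °P = 259 − 259/SG (for OG→OE and FG→AE);  RE = 0.1808·OE + 0.8192·AE;  Cal = (6.9·ABW + 4·(RE−0.1))·FG·3.55
ABW = (1.062 − 1.018)·131.25·0.79/1.018 = 4.4816
OE = 259 − 259/1.062 = 15.1205 °P
AE = 259 − 259/1.018 = 4.5796 °P
RE = 0.1808·15.1205 + 0.8192·4.5796 = 6.4854 °P
Cal = (6.9·4.4816 + 4·(6.4854−0.1))·1.018·3.55

204.0567 kcal


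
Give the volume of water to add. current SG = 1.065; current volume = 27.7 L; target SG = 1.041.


V_water = V·((SG_curr − 1)/(SG_target − 1) − 1)
V_water = 27.7·((1.065 − 1)/(1.041 − 1) − 1)

16.2146 L


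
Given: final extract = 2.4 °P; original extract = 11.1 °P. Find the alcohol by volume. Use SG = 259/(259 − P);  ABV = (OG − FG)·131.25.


OG = 259/(259 − 11.1) = 1.0448
FG = 259/(259 − 2.4) = 1.0094
ABV = (1.0448 − 1.0094)·131.25

4.6493 % ABV


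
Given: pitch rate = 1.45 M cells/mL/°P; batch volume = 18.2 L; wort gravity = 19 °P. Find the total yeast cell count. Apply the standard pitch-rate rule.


cells (billions) = rate · V_L · °P
cells = 1.45 · 18.2 · 19

501.4100 billion cells


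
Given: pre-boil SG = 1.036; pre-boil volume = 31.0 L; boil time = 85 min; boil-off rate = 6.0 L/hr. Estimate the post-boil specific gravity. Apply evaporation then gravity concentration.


V_post = V_pre − rate·(t/60);  SG_post = 1 + (SG_pre−1)·V_pre/V_post
V_post = 31.0 − 6.0·(85/60) = 22.5000
SG_post = 1 + (1.036 − 1)·31.0/22.5000

1.0496


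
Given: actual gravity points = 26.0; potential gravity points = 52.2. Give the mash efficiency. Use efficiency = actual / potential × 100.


efficiency = 26.0 / 52.2 × 100

49.8084 %


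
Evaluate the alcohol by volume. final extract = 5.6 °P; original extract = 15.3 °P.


SG = 259/(259 − P);  ABV = (OG − FG)·131.25
OG = 259/(259 − 15.3) = 1.0628
FG = 259/(259 − 5.6) = 1.0221
ABV = (1.0628 − 1.0221)·131.25

5.3396 % ABV


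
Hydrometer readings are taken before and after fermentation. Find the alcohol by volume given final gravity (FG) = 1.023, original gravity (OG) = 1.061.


ABV = (OG − FG) · 131.25
ABV = (1.061 − 1.023) · 131.25

4.9875 % ABV


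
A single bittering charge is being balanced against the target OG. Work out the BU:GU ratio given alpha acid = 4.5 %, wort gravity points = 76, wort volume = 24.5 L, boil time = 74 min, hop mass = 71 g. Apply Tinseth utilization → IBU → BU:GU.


U = 1.65·0.000125^(GP/1000)·(1−e^(−0.04t))/4.15;  IBU = (α/100)·m·U·1000/V;  BU:GU = IBU/GP
U = 1.65·0.000125^(76/1000)·(1−e^(−0.04·74))/4.15 = 0.1904
IBU = (4.5/100)·71·0.1904·1000/24.5 = 24.8312
BU:GU = 24.8312/76

0.3267


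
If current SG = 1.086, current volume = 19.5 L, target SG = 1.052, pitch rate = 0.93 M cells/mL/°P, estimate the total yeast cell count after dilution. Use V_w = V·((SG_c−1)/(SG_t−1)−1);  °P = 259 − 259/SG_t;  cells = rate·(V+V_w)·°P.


V_w = 19.5·((1.086−1)/(1.052−1)−1) = 12.7500
V_final = 19.5 + 12.7500 = 32.2500
°P = 259 − 259/1.052 = 12.8023
cells = 0.93·32.2500·12.8023

383.9724 billion cells


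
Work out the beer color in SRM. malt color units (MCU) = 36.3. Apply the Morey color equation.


SRM = 1.4922 · MCU^0.6859
SRM = 1.4922 · 36.3^0.6859

17.5294 SRM


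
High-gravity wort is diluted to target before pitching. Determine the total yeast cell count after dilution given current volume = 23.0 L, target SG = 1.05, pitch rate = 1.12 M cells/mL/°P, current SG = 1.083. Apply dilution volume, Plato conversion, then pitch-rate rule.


V_w = V·((SG_c−1)/(SG_t−1)−1);  °P = 259 − 259/SG_t;  cells = rate·(V+V_w)·°P
V_w = 23.0·((1.083−1)/(1.05−1)−1) = 15.1800
V_final = 23.0 + 15.1800 = 38.1800
°P = 259 − 259/1.05 = 12.3333
cells = 1.12·38.1800·12.3333

527.3931 billion cells


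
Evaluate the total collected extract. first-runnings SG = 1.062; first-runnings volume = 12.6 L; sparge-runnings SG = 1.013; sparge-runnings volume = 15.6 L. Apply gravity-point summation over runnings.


total = Σ (SG_i − 1)·1000·V_i
first = (1.062 − 1)·1000·12.6 = 781.2000
sparge = (1.013 − 1)·1000·15.6 = 202.8000
total = 781.2000 + 202.8000

984.0000 gravity·L


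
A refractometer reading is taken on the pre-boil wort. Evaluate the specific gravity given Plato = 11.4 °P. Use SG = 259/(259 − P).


SG = 259/(259 − 11.4)

1.0460


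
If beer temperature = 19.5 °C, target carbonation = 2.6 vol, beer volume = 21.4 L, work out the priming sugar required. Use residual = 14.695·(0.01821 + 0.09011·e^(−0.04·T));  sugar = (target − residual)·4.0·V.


residual = 14.695·(0.01821 + 0.09011·e^(−0.04·19.5)) = 0.8746
sugar = (2.6 − 0.8746)·4.0·21.4

147.6941 g


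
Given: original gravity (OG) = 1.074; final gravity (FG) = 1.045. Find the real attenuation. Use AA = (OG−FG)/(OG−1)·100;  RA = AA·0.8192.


AA = (1.074 − 1.045)/(1.074 − 1)·100 = 39.1892
RA = 39.1892·0.8192

32.1038 %


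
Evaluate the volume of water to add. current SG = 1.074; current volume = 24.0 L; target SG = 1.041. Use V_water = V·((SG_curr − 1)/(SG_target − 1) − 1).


V_water = 24.0·((1.074 − 1)/(1.041 − 1) − 1)

19.3171 L


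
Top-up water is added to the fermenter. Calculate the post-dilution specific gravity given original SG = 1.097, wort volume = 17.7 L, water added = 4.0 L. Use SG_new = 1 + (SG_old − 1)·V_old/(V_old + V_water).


pts = (1.097 − 1)·1000·17.7/(17.7 + 4.0) = 79.1198
SG_new = 1 + 79.1198/1000

1.0791


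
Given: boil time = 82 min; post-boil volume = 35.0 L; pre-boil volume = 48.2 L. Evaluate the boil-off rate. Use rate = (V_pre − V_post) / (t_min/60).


rate = (48.2 − 35.0) / (82/60)

9.6585 L/hr


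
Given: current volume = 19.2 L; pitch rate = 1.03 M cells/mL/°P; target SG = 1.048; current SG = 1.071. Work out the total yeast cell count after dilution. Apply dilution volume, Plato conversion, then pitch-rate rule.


V_w = V·((SG_c−1)/(SG_t−1)−1);  °P = 259 − 259/SG_t;  cells = rate·(V+V_w)·°P
V_w = 19.2·((1.071−1)/(1.048−1)−1) = 9.2000
V_final = 19.2 + 9.2000 = 28.4000
°P = 259 − 259/1.048 = 11.8626
cells = 1.03·28.4000·11.8626

347.0046 billion cells


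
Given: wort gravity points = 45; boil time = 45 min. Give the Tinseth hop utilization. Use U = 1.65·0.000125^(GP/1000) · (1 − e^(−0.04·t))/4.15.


bigness = 1.65·0.000125^(45/1000) = 1.1011
boil_factor = (1 − e^(−0.04·45))/4.15 = 0.2011
U = 1.1011 · 0.2011

0.2215


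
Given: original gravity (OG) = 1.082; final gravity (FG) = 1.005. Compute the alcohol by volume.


ABV = (OG − FG) · 131.25
ABV = (1.082 − 1.005) · 131.25

10.1063 % ABV


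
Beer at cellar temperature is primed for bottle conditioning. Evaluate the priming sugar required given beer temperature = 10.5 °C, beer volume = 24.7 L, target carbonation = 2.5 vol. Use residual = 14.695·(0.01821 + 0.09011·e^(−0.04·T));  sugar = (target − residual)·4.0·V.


residual = 14.695·(0.01821 + 0.09011·e^(−0.04·10.5)) = 1.1376
sugar = (2.5 − 1.1376)·4.0·24.7

134.6016 g


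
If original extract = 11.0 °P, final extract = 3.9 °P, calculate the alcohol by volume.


SG = 259/(259 − P);  ABV = (OG − FG)·131.25
OG = 259/(259 − 11.0) = 1.0444
FG = 259/(259 − 3.9) = 1.0153
ABV = (1.0444 − 1.0153)·131.25

3.8150 % ABV


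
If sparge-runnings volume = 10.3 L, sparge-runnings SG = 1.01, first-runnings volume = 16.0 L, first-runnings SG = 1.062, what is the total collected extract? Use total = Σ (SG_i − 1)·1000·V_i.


first = (1.062 − 1)·1000·16.0 = 992.0000
sparge = (1.01 − 1)·1000·10.3 = 103.0000
total = 992.0000 + 103.0000

1095.0000 gravity·L


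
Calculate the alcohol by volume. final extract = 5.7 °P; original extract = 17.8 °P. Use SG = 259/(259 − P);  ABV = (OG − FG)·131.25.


OG = 259/(259 − 17.8) = 1.0738
FG = 259/(259 − 5.7) = 1.0225
ABV = (1.0738 − 1.0225)·131.25

6.7324 % ABV


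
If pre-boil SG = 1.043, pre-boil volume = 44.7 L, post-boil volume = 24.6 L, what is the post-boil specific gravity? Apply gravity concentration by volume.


SG_post = 1 + (SG_pre − 1)·V_pre/V_post
pts_pre = (1.043 − 1)·1000 = 43.0000
pts_post = 43.0000·44.7/24.6 = 78.1341
SG_post = 1 + 78.1341/1000

1.0781


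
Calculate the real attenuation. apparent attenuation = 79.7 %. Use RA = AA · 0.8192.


RA = 79.7 · 0.8192

65.2902 %


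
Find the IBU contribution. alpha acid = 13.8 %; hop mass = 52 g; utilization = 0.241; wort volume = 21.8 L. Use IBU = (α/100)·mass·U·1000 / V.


IBU = (13.8/100)·52·0.241·1000 / 21.8

79.3310 IBU


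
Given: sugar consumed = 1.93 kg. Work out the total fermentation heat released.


Q = m_sugar · 590 kJ/kg
Q = 1.93 · 590

1138.7000 kJ


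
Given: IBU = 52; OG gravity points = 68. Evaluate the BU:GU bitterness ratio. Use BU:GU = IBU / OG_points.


BU:GU = 52 / 68

0.7647


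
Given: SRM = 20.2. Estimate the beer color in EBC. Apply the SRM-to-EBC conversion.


EBC = SRM · 1.97
EBC = 20.2 · 1.97

39.7940 EBC


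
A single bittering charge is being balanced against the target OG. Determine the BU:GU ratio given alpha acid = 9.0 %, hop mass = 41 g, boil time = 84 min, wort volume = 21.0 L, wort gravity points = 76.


U = 1.65·0.000125^(GP/1000)·(1−e^(−0.04t))/4.15;  IBU = (α/100)·m·U·1000/V;  BU:GU = IBU/GP
U = 1.65·0.000125^(76/1000)·(1−e^(−0.04·84))/4.15 = 0.1938
IBU = (9.0/100)·41·0.1938·1000/21.0 = 34.0608
BU:GU = 34.0608/76

0.4482


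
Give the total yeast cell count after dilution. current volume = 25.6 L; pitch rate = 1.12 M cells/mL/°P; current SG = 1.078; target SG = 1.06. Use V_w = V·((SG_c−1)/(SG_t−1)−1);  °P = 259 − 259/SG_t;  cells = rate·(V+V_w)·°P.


V_w = 25.6·((1.078−1)/(1.06−1)−1) = 7.6800
V_final = 25.6 + 7.6800 = 33.2800
°P = 259 − 259/1.06 = 14.6604
cells = 1.12·33.2800·14.6604

546.4450 billion cells


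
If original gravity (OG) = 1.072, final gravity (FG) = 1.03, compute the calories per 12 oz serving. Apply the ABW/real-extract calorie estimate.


ABW = (OG−FG)·131.25·0.79/FG;  °P = 259 − 259/SG (for OG→OE and FG→AE);  RE = 0.1808·OE + 0.8192·AE;  Cal = (6.9·ABW + 4·(RE−0.1))·FG·3.55
ABW = (1.072 − 1.03)·131.25·0.79/1.03 = 4.2280
OE = 259 − 259/1.072 = 17.3955 °P
AE = 259 − 259/1.03 = 7.5437 °P
RE = 0.1808·17.3955 + 0.8192·7.5437 = 9.3249 °P
Cal = (6.9·4.2280 + 4·(9.3249−0.1))·1.03·3.55

241.5961 kcal


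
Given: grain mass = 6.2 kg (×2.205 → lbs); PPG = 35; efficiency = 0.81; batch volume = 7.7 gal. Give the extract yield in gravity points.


points = lbs × PPG × eff / vol
lbs = 6.2 × 2.205 = 13.6710
points = 13.6710 × 35 × 0.81 / 7.7

50.3341 points


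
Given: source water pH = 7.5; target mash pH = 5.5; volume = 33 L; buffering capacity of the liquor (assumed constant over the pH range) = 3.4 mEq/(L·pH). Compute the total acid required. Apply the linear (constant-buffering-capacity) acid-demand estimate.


acid = buffering capacity · (pH_source − pH_target) · V
acid = 3.4 · (7.5 − 5.5) · 33

224.4000 mEq


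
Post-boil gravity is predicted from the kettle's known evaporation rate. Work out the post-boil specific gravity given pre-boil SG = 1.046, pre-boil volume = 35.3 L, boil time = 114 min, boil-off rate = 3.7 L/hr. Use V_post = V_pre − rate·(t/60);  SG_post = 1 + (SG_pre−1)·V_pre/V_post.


V_post = 35.3 − 3.7·(114/60) = 28.2700
SG_post = 1 + (1.046 − 1)·35.3/28.2700

1.0574


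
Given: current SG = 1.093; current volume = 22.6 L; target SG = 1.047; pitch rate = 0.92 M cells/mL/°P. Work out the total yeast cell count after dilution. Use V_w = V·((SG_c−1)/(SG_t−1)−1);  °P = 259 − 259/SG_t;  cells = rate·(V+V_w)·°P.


V_w = 22.6·((1.093−1)/(1.047−1)−1) = 22.1191
V_final = 22.6 + 22.1191 = 44.7191
°P = 259 − 259/1.047 = 11.6266
cells = 0.92·44.7191·11.6266

478.3352 billion cells


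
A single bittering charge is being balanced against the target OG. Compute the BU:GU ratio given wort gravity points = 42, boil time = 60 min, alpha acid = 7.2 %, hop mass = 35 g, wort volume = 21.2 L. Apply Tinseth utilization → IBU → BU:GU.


U = 1.65·0.000125^(GP/1000)·(1−e^(−0.04t))/4.15;  IBU = (α/100)·m·U·1000/V;  BU:GU = IBU/GP
U = 1.65·0.000125^(42/1000)·(1−e^(−0.04·60))/4.15 = 0.2479
IBU = (7.2/100)·35·0.2479·1000/21.2 = 29.4625
BU:GU = 29.4625/42

0.7015


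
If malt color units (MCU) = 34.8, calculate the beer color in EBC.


SRM = 1.4922·MCU^0.6859;  EBC = SRM·1.97
SRM = 1.4922·34.8^0.6859 = 17.0293
EBC = 17.0293·1.97

33.5477 EBC


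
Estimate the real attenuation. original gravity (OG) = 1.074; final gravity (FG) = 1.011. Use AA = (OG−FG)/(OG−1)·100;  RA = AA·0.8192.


AA = (1.074 − 1.011)/(1.074 − 1)·100 = 85.1351
RA = 85.1351·0.8192

69.7427 %


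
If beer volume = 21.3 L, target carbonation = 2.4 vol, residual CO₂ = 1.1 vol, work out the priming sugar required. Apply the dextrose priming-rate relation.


sugar = (target − residual)·4.0·V
sugar = (2.4 − 1.1)·4.0·21.3

110.7600 g


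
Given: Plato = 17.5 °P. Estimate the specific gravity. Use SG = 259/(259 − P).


SG = 259/(259 − 17.5)

1.0725


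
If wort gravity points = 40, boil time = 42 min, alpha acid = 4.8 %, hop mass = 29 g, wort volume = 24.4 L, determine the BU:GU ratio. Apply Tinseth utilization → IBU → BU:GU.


U = 1.65·0.000125^(GP/1000)·(1−e^(−0.04t))/4.15;  IBU = (α/100)·m·U·1000/V;  BU:GU = IBU/GP
U = 1.65·0.000125^(40/1000)·(1−e^(−0.04·42))/4.15 = 0.2258
IBU = (4.8/100)·29·0.2258·1000/24.4 = 12.8821
BU:GU = 12.8821/40

0.3221


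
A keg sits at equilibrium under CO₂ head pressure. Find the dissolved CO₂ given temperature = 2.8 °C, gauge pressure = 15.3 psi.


vols = (P + 14.695)·(0.01821 + 0.09011·e^(−0.04·T))
vols = (15.3 + 14.695)·(0.01821 + 0.09011·e^(−0.04·2.8))

2.9627 volumes


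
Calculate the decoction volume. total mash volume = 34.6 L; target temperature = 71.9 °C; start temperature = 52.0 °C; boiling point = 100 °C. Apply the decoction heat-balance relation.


V_dec = V_total·(T_target − T_start)/(T_boil − T_start)
V_dec = 34.6·(71.9 − 52.0)/(100 − 52.0)

14.3446 L


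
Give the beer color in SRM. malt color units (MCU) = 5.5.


SRM = 1.4922 · MCU^0.6859
SRM = 1.4922 · 5.5^0.6859

4.8044 SRM


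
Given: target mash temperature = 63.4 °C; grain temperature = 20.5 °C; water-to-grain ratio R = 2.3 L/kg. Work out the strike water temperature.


T_strike = (0.41/R)·(T_mash − T_grain) + T_mash
T_strike = (0.41/2.3)·(63.4 − 20.5) + 63.4

71.0474 °C


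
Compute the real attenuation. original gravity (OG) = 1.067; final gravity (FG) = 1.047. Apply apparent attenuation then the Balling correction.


AA = (OG−FG)/(OG−1)·100;  RA = AA·0.8192
AA = (1.067 − 1.047)/(1.067 − 1)·100 = 29.8507
RA = 29.8507·0.8192

24.4537 %


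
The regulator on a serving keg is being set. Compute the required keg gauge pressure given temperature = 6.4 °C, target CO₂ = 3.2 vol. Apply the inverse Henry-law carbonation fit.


psi = vols/(0.01821 + 0.09011·e^(−0.04·T)) − 14.695
psi = 3.2/(0.01821 + 0.09011·e^(−0.04·6.4)) − 14.695

21.6819 psi


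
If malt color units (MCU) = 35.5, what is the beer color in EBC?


SRM = 1.4922·MCU^0.6859;  EBC = SRM·1.97
SRM = 1.4922·35.5^0.6859 = 17.2635
EBC = 17.2635·1.97

34.0091 EBC


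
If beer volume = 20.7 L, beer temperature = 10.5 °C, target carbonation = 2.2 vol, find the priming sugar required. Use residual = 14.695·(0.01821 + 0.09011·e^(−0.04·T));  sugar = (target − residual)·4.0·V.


residual = 14.695·(0.01821 + 0.09011·e^(−0.04·10.5)) = 1.1376
sugar = (2.2 − 1.1376)·4.0·20.7

87.9638 g


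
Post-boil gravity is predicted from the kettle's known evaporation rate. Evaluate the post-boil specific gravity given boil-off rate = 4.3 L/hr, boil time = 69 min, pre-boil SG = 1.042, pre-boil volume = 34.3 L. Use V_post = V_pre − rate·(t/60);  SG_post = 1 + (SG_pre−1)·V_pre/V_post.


V_post = 34.3 − 4.3·(69/60) = 29.3550
SG_post = 1 + (1.042 − 1)·34.3/29.3550

1.0491


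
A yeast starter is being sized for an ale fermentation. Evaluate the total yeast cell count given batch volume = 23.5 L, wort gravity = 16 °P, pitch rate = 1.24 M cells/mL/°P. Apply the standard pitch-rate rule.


cells (billions) = rate · V_L · °P
cells = 1.24 · 23.5 · 16

466.2400 billion cells


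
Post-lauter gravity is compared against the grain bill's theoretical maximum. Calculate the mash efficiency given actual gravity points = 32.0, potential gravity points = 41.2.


efficiency = actual / potential × 100
efficiency = 32.0 / 41.2 × 100

77.6699 %


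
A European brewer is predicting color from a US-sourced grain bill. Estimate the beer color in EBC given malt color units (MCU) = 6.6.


SRM = 1.4922·MCU^0.6859;  EBC = SRM·1.97
SRM = 1.4922·6.6^0.6859 = 5.4444
EBC = 5.4444·1.97

10.7255 EBC


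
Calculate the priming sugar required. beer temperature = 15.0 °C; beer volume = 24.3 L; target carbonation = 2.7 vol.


residual = 14.695·(0.01821 + 0.09011·e^(−0.04·T));  sugar = (target − residual)·4.0·V
residual = 14.695·(0.01821 + 0.09011·e^(−0.04·15.0)) = 0.9943
sugar = (2.7 − 0.9943)·4.0·24.3

165.7927 g


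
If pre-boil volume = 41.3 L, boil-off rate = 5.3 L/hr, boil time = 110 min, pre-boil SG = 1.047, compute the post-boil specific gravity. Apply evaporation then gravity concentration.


V_post = V_pre − rate·(t/60);  SG_post = 1 + (SG_pre−1)·V_pre/V_post
V_post = 41.3 − 5.3·(110/60) = 31.5833
SG_post = 1 + (1.047 − 1)·41.3/31.5833

1.0615


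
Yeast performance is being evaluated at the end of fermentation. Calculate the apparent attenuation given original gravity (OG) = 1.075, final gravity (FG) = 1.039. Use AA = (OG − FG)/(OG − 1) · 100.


AA = (1.075 − 1.039)/(1.075 − 1) · 100

48.0000 %


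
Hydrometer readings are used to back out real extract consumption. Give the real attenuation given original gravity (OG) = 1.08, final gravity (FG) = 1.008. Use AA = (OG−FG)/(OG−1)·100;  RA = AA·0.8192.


AA = (1.08 − 1.008)/(1.08 − 1)·100 = 90.0000
RA = 90.0000·0.8192

73.7280 %


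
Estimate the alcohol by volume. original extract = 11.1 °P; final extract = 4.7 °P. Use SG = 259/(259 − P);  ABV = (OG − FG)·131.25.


OG = 259/(259 − 11.1) = 1.0448
FG = 259/(259 − 4.7) = 1.0185
ABV = (1.0448 − 1.0185)·131.25

3.4511 % ABV


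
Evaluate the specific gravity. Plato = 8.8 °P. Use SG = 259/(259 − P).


SG = 259/(259 − 8.8)

1.0352


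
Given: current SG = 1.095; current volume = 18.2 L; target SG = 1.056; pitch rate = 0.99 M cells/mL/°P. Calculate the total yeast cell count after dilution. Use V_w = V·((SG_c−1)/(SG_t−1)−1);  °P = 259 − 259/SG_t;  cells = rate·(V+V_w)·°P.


V_w = 18.2·((1.095−1)/(1.056−1)−1) = 12.6750
V_final = 18.2 + 12.6750 = 30.8750
°P = 259 − 259/1.056 = 13.7348
cells = 0.99·30.8750·13.7348

419.8228 billion cells


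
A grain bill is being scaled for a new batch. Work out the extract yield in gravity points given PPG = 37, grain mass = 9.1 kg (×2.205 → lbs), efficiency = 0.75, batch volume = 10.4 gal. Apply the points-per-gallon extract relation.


points = lbs × PPG × eff / vol
lbs = 9.1 × 2.205 = 20.0655
points = 20.0655 × 37 × 0.75 / 10.4

53.5402 points


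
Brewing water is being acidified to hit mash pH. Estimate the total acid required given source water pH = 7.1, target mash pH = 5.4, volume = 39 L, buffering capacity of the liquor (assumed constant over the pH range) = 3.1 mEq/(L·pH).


acid = buffering capacity · (pH_source − pH_target) · V
acid = 3.1 · (7.1 − 5.4) · 39

205.5300 mEq


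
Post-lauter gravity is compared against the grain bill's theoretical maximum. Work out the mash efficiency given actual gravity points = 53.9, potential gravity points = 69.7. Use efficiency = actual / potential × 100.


efficiency = 53.9 / 69.7 × 100

77.3314 %


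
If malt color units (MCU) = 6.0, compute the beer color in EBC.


SRM = 1.4922·MCU^0.6859;  EBC = SRM·1.97
SRM = 1.4922·6.0^0.6859 = 5.0999
EBC = 5.0999·1.97

10.0468 EBC


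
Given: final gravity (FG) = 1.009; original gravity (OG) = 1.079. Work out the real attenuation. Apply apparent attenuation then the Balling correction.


AA = (OG−FG)/(OG−1)·100;  RA = AA·0.8192
AA = (1.079 − 1.009)/(1.079 − 1)·100 = 88.6076
RA = 88.6076·0.8192

72.5873 %


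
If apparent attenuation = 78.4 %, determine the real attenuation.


RA = AA · 0.8192
RA = 78.4 · 0.8192

64.2253 %


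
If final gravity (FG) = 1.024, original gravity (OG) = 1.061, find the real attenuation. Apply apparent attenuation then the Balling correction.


AA = (OG−FG)/(OG−1)·100;  RA = AA·0.8192
AA = (1.061 − 1.024)/(1.061 − 1)·100 = 60.6557
RA = 60.6557·0.8192

49.6892 %


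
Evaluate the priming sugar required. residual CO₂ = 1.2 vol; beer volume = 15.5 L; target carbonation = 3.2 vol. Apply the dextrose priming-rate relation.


sugar = (target − residual)·4.0·V
sugar = (3.2 − 1.2)·4.0·15.5

124.0000 g


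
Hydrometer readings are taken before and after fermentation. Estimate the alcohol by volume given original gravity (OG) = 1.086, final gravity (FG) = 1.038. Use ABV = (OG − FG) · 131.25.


ABV = (1.086 − 1.038) · 131.25

6.3000 % ABV


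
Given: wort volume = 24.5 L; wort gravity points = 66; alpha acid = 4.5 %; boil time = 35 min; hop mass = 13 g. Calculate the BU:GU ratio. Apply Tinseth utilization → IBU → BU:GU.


U = 1.65·0.000125^(GP/1000)·(1−e^(−0.04t))/4.15;  IBU = (α/100)·m·U·1000/V;  BU:GU = IBU/GP
U = 1.65·0.000125^(66/1000)·(1−e^(−0.04·35))/4.15 = 0.1655
IBU = (4.5/100)·13·0.1655·1000/24.5 = 3.9523
BU:GU = 3.9523/66

0.0599


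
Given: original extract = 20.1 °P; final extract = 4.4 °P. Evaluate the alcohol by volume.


SG = 259/(259 − P);  ABV = (OG − FG)·131.25
OG = 259/(259 − 20.1) = 1.0841
FG = 259/(259 − 4.4) = 1.0173
ABV = (1.0841 − 1.0173)·131.25

8.7745 % ABV


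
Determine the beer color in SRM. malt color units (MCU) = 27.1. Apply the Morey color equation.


SRM = 1.4922 · MCU^0.6859
SRM = 1.4922 · 27.1^0.6859

14.3450 SRM


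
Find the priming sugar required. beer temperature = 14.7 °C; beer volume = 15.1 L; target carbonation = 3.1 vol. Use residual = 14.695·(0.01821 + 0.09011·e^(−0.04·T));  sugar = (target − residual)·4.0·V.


residual = 14.695·(0.01821 + 0.09011·e^(−0.04·14.7)) = 1.0031
sugar = (3.1 − 1.0031)·4.0·15.1

126.6535 g


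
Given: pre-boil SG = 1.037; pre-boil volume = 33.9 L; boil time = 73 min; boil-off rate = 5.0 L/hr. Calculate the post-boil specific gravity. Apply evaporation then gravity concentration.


V_post = V_pre − rate·(t/60);  SG_post = 1 + (SG_pre−1)·V_pre/V_post
V_post = 33.9 − 5.0·(73/60) = 27.8167
SG_post = 1 + (1.037 − 1)·33.9/27.8167

1.0451


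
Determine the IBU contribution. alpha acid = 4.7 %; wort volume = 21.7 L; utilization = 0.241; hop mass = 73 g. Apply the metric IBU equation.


IBU = (α/100)·mass·U·1000 / V
IBU = (4.7/100)·73·0.241·1000 / 21.7

38.1047 IBU


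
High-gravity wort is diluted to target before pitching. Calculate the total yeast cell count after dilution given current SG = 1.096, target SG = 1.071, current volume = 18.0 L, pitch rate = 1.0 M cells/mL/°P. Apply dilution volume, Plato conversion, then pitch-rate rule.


V_w = V·((SG_c−1)/(SG_t−1)−1);  °P = 259 − 259/SG_t;  cells = rate·(V+V_w)·°P
V_w = 18.0·((1.096−1)/(1.071−1)−1) = 6.3380
V_final = 18.0 + 6.3380 = 24.3380
°P = 259 − 259/1.071 = 17.1699
cells = 1.0·24.3380·17.1699

417.8824 billion cells


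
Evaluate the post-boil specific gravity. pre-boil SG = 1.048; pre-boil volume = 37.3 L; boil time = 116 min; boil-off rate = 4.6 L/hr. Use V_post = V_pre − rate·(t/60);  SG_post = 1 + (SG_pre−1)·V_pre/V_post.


V_post = 37.3 − 4.6·(116/60) = 28.4067
SG_post = 1 + (1.048 − 1)·37.3/28.4067

1.0630


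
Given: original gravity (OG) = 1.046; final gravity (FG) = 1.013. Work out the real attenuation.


AA = (OG−FG)/(OG−1)·100;  RA = AA·0.8192
AA = (1.046 − 1.013)/(1.046 − 1)·100 = 71.7391
RA = 71.7391·0.8192

58.7687 %


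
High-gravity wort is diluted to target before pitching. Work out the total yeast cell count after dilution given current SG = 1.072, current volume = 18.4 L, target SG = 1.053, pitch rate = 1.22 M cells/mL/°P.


V_w = V·((SG_c−1)/(SG_t−1)−1);  °P = 259 − 259/SG_t;  cells = rate·(V+V_w)·°P
V_w = 18.4·((1.072−1)/(1.053−1)−1) = 6.5962
V_final = 18.4 + 6.5962 = 24.9962
°P = 259 − 259/1.053 = 13.0361
cells = 1.22·24.9962·13.0361

397.5406 billion cells


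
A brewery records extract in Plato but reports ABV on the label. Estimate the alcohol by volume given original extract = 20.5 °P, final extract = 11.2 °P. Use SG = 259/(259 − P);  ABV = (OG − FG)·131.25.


OG = 259/(259 − 20.5) = 1.0860
FG = 259/(259 − 11.2) = 1.0452
ABV = (1.0860 − 1.0452)·131.25

5.3492 % ABV


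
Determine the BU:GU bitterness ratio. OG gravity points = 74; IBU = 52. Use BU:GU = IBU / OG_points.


BU:GU = 52 / 74

0.7027


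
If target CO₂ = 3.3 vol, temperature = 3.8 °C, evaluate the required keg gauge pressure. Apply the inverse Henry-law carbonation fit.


psi = vols/(0.01821 + 0.09011·e^(−0.04·T)) − 14.695
psi = 3.3/(0.01821 + 0.09011·e^(−0.04·3.8)) − 14.695

19.8190 psi


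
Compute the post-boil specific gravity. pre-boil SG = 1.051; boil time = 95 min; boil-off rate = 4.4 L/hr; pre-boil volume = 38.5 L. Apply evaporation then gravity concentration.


V_post = V_pre − rate·(t/60);  SG_post = 1 + (SG_pre−1)·V_pre/V_post
V_post = 38.5 − 4.4·(95/60) = 31.5333
SG_post = 1 + (1.051 − 1)·38.5/31.5333

1.0623


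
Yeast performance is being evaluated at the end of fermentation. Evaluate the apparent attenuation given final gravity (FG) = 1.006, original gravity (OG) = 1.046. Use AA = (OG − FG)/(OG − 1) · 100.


AA = (1.046 − 1.006)/(1.046 − 1) · 100

86.9565 %


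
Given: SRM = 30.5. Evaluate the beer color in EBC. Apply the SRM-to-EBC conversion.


EBC = SRM · 1.97
EBC = 30.5 · 1.97

60.0850 EBC


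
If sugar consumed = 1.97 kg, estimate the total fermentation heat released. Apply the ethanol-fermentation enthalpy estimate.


Q = m_sugar · 590 kJ/kg
Q = 1.97 · 590

1162.3000 kJ


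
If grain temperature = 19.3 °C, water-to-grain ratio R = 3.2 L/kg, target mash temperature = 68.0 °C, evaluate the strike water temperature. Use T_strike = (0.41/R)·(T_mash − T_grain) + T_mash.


T_strike = (0.41/3.2)·(68.0 − 19.3) + 68.0

74.2397 °C


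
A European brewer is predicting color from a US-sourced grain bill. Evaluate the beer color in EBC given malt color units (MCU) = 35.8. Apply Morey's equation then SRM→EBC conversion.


SRM = 1.4922·MCU^0.6859;  EBC = SRM·1.97
SRM = 1.4922·35.8^0.6859 = 17.3634
EBC = 17.3634·1.97

34.2059 EBC


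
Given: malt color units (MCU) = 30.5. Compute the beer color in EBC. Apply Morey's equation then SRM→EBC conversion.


SRM = 1.4922·MCU^0.6859;  EBC = SRM·1.97
SRM = 1.4922·30.5^0.6859 = 15.5564
EBC = 15.5564·1.97

30.6461 EBC


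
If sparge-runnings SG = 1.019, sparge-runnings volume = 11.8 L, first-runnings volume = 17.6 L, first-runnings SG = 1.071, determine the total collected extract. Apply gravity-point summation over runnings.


total = Σ (SG_i − 1)·1000·V_i
first = (1.071 − 1)·1000·17.6 = 1249.6000
sparge = (1.019 − 1)·1000·11.8 = 224.2000
total = 1249.6000 + 224.2000

1473.8000 gravity·L


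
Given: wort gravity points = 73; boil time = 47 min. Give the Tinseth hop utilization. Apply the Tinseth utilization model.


U = 1.65·0.000125^(GP/1000) · (1 − e^(−0.04·t))/4.15
bigness = 1.65·0.000125^(73/1000) = 0.8562
boil_factor = (1 − e^(−0.04·47))/4.15 = 0.2042
U = 0.8562 · 0.2042

0.1748


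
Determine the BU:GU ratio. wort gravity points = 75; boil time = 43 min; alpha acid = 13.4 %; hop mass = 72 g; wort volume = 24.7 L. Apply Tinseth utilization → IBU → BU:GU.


U = 1.65·0.000125^(GP/1000)·(1−e^(−0.04t))/4.15;  IBU = (α/100)·m·U·1000/V;  BU:GU = IBU/GP
U = 1.65·0.000125^(75/1000)·(1−e^(−0.04·43))/4.15 = 0.1663
IBU = (13.4/100)·72·0.1663·1000/24.7 = 64.9759
BU:GU = 64.9759/75

0.8663


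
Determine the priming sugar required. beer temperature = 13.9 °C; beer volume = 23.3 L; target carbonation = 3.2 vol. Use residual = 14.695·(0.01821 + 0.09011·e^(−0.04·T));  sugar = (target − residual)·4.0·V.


residual = 14.695·(0.01821 + 0.09011·e^(−0.04·13.9)) = 1.0270
sugar = (3.2 − 1.0270)·4.0·23.3

202.5233 g


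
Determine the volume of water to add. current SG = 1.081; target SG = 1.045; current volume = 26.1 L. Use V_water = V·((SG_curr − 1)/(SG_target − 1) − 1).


V_water = 26.1·((1.081 − 1)/(1.045 − 1) − 1)

20.8800 L


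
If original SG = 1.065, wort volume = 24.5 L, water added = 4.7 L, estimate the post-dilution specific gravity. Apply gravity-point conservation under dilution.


SG_new = 1 + (SG_old − 1)·V_old/(V_old + V_water)
pts = (1.065 − 1)·1000·24.5/(24.5 + 4.7) = 54.5377
SG_new = 1 + 54.5377/1000

1.0545


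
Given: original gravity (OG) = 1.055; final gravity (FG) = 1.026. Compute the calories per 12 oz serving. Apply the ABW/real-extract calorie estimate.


ABW = (OG−FG)·131.25·0.79/FG;  °P = 259 − 259/SG (for OG→OE and FG→AE);  RE = 0.1808·OE + 0.8192·AE;  Cal = (6.9·ABW + 4·(RE−0.1))·FG·3.55
ABW = (1.055 − 1.026)·131.25·0.79/1.026 = 2.9307
OE = 259 − 259/1.055 = 13.5024 °P
AE = 259 − 259/1.026 = 6.5634 °P
RE = 0.1808·13.5024 + 0.8192·6.5634 = 7.8179 °P
Cal = (6.9·2.9307 + 4·(7.8179−0.1))·1.026·3.55

186.0990 kcal


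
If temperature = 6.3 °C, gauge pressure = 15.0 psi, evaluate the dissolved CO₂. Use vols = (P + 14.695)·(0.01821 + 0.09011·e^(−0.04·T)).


vols = (15.0 + 14.695)·(0.01821 + 0.09011·e^(−0.04·6.3))

2.6205 volumes


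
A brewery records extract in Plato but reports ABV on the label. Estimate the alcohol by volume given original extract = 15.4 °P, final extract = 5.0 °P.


SG = 259/(259 − P);  ABV = (OG − FG)·131.25
OG = 259/(259 − 15.4) = 1.0632
FG = 259/(259 − 5.0) = 1.0197
ABV = (1.0632 − 1.0197)·131.25

5.7138 % ABV


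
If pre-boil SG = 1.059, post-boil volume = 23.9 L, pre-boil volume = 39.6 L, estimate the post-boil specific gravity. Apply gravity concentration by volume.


SG_post = 1 + (SG_pre − 1)·V_pre/V_post
pts_pre = (1.059 − 1)·1000 = 59.0000
pts_post = 59.0000·39.6/23.9 = 97.7573
SG_post = 1 + 97.7573/1000

1.0978


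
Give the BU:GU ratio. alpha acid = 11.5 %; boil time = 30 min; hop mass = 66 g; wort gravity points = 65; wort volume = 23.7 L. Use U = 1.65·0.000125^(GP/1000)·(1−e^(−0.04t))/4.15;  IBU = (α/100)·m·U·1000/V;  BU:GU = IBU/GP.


U = 1.65·0.000125^(65/1000)·(1−e^(−0.04·30))/4.15 = 0.1549
IBU = (11.5/100)·66·0.1549·1000/23.7 = 49.6118
BU:GU = 49.6118/65

0.7633


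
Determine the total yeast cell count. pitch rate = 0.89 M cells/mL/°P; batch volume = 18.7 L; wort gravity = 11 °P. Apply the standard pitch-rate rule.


cells (billions) = rate · V_L · °P
cells = 0.89 · 18.7 · 11

183.0730 billion cells


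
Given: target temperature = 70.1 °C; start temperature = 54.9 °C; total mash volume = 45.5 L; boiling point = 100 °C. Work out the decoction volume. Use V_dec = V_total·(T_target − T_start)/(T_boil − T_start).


V_dec = 45.5·(70.1 − 54.9)/(100 − 54.9)

15.3348 L


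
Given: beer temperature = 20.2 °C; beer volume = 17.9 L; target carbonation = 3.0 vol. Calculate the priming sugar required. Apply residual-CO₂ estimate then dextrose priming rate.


residual = 14.695·(0.01821 + 0.09011·e^(−0.04·T));  sugar = (target − residual)·4.0·V
residual = 14.695·(0.01821 + 0.09011·e^(−0.04·20.2)) = 0.8578
sugar = (3.0 − 0.8578)·4.0·17.9

153.3786 g


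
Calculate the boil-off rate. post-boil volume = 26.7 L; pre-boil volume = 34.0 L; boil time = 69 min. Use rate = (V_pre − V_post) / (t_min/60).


rate = (34.0 − 26.7) / (69/60)

6.3478 L/hr


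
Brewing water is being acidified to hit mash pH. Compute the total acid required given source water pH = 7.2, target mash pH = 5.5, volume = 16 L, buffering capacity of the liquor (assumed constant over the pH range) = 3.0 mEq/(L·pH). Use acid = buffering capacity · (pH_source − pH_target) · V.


acid = 3.0 · (7.2 − 5.5) · 16

81.6000 mEq


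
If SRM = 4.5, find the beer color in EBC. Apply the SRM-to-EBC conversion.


EBC = SRM · 1.97
EBC = 4.5 · 1.97

8.8650 EBC


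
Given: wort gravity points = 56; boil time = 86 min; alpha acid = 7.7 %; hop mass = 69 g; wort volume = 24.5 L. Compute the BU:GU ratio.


U = 1.65·0.000125^(GP/1000)·(1−e^(−0.04t))/4.15;  IBU = (α/100)·m·U·1000/V;  BU:GU = IBU/GP
U = 1.65·0.000125^(56/1000)·(1−e^(−0.04·86))/4.15 = 0.2327
IBU = (7.7/100)·69·0.2327·1000/24.5 = 50.4525
BU:GU = 50.4525/56

0.9009


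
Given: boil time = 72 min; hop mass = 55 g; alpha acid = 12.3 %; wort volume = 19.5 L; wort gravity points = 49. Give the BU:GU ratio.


U = 1.65·0.000125^(GP/1000)·(1−e^(−0.04t))/4.15;  IBU = (α/100)·m·U·1000/V;  BU:GU = IBU/GP
U = 1.65·0.000125^(49/1000)·(1−e^(−0.04·72))/4.15 = 0.2416
IBU = (12.3/100)·55·0.2416·1000/19.5 = 83.8161
BU:GU = 83.8161/49

1.7105


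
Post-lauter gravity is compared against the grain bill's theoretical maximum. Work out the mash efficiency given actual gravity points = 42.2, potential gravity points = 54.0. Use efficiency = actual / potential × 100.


efficiency = 42.2 / 54.0 × 100

78.1481 %


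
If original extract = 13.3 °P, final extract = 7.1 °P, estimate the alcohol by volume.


SG = 259/(259 − P);  ABV = (OG − FG)·131.25
OG = 259/(259 − 13.3) = 1.0541
FG = 259/(259 − 7.1) = 1.0282
ABV = (1.0541 − 1.0282)·131.25

3.4053 % ABV


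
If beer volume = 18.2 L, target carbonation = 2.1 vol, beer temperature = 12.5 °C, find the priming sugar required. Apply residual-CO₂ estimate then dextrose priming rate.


residual = 14.695·(0.01821 + 0.09011·e^(−0.04·T));  sugar = (target − residual)·4.0·V
residual = 14.695·(0.01821 + 0.09011·e^(−0.04·12.5)) = 1.0707
sugar = (2.1 − 1.0707)·4.0·18.2

74.9299 g


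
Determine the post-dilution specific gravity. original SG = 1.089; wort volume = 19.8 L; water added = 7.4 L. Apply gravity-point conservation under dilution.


SG_new = 1 + (SG_old − 1)·V_old/(V_old + V_water)
pts = (1.089 − 1)·1000·19.8/(19.8 + 7.4) = 64.7868
SG_new = 1 + 64.7868/1000

1.0648


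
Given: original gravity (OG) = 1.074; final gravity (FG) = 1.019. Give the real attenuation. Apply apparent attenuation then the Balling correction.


AA = (OG−FG)/(OG−1)·100;  RA = AA·0.8192
AA = (1.074 − 1.019)/(1.074 − 1)·100 = 74.3243
RA = 74.3243·0.8192

60.8865 %


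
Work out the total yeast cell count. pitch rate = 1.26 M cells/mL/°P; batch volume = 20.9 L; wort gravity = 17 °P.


cells (billions) = rate · V_L · °P
cells = 1.26 · 20.9 · 17

447.6780 billion cells


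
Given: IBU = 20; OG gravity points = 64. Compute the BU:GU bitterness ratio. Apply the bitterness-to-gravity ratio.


BU:GU = IBU / OG_points
BU:GU = 20 / 64

0.3125


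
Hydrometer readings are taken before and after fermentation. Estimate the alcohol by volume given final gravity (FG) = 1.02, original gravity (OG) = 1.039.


ABV = (OG − FG) · 131.25
ABV = (1.039 − 1.02) · 131.25

2.4937 % ABV


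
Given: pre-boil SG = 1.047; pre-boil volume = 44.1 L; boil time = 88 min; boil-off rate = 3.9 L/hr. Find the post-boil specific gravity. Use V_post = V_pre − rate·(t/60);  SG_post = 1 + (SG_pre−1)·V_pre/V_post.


V_post = 44.1 − 3.9·(88/60) = 38.3800
SG_post = 1 + (1.047 − 1)·44.1/38.3800

1.0540


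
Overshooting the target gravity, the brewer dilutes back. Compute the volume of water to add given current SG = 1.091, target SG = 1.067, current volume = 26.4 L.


V_water = V·((SG_curr − 1)/(SG_target − 1) − 1)
V_water = 26.4·((1.091 − 1)/(1.067 − 1) − 1)

9.4567 L


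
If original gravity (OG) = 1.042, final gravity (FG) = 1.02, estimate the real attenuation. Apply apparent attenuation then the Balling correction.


AA = (OG−FG)/(OG−1)·100;  RA = AA·0.8192
AA = (1.042 − 1.02)/(1.042 − 1)·100 = 52.3810
RA = 52.3810·0.8192

42.9105 %


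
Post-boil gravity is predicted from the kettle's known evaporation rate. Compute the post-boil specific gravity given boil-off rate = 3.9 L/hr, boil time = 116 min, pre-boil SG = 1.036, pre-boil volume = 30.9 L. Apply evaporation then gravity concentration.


V_post = V_pre − rate·(t/60);  SG_post = 1 + (SG_pre−1)·V_pre/V_post
V_post = 30.9 − 3.9·(116/60) = 23.3600
SG_post = 1 + (1.036 − 1)·30.9/23.3600

1.0476


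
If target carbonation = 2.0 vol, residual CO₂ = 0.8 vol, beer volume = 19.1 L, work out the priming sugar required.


sugar = (target − residual)·4.0·V
sugar = (2.0 − 0.8)·4.0·19.1

91.6800 g


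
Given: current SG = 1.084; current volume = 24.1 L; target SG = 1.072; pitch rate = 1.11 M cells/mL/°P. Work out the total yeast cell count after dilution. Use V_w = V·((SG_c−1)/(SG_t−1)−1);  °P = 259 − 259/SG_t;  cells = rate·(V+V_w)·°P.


V_w = 24.1·((1.084−1)/(1.072−1)−1) = 4.0167
V_final = 24.1 + 4.0167 = 28.1167
°P = 259 − 259/1.072 = 17.3955
cells = 1.11·28.1167·17.3955

542.9056 billion cells


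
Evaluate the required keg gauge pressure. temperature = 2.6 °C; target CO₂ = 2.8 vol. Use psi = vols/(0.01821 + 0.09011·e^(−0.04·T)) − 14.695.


psi = 2.8/(0.01821 + 0.09011·e^(−0.04·2.6)) − 14.695

13.4685 psi


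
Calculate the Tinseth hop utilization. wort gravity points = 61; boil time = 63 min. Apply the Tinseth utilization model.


U = 1.65·0.000125^(GP/1000) · (1 − e^(−0.04·t))/4.15
bigness = 1.65·0.000125^(61/1000) = 0.9537
boil_factor = (1 − e^(−0.04·63))/4.15 = 0.2216
U = 0.9537 · 0.2216

0.2113


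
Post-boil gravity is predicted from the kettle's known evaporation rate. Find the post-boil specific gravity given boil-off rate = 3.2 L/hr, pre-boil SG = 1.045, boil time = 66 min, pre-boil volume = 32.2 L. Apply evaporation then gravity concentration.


V_post = V_pre − rate·(t/60);  SG_post = 1 + (SG_pre−1)·V_pre/V_post
V_post = 32.2 − 3.2·(66/60) = 28.6800
SG_post = 1 + (1.045 − 1)·32.2/28.6800

1.0505


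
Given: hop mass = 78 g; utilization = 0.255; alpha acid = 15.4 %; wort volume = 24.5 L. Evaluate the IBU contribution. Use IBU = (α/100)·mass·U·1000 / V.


IBU = (15.4/100)·78·0.255·1000 / 24.5

125.0229 IBU


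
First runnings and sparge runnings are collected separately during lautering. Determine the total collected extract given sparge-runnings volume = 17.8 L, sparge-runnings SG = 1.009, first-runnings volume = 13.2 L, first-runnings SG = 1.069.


total = Σ (SG_i − 1)·1000·V_i
first = (1.069 − 1)·1000·13.2 = 910.8000
sparge = (1.009 − 1)·1000·17.8 = 160.2000
total = 910.8000 + 160.2000

1071.0000 gravity·L
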